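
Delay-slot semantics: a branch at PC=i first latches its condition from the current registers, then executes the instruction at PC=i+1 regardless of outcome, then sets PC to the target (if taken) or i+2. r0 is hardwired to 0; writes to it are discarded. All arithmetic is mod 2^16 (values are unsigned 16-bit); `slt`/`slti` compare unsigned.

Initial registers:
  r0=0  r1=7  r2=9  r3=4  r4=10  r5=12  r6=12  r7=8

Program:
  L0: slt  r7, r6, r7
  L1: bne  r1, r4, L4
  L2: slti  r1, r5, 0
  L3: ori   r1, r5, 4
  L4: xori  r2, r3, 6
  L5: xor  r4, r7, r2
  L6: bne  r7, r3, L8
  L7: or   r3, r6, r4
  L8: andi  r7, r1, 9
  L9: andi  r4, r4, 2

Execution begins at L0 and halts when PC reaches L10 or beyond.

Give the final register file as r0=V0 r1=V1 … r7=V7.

r0=0 r1=0 r2=2 r3=14 r4=2 r5=12 r6=12 r7=0

#0 slt  r7, r6, r7 ; 0/7/9/4/10/12/12/0
#1 bne  r1, r4, L4 ; 0/7/9/4/10/12/12/0 ; →target
#2 slti  r1, r5, 0 ; 0/0/9/4/10/12/12/0
#4 xori  r2, r3, 6 ; 0/0/2/4/10/12/12/0
#5 xor  r4, r7, r2 ; 0/0/2/4/2/12/12/0
#6 bne  r7, r3, L8 ; 0/0/2/4/2/12/12/0 ; →target
#7 or   r3, r6, r4 ; 0/0/2/14/2/12/12/0
#8 andi  r7, r1, 9 ; 0/0/2/14/2/12/12/0
#9 andi  r4, r4, 2 ; 0/0/2/14/2/12/12/0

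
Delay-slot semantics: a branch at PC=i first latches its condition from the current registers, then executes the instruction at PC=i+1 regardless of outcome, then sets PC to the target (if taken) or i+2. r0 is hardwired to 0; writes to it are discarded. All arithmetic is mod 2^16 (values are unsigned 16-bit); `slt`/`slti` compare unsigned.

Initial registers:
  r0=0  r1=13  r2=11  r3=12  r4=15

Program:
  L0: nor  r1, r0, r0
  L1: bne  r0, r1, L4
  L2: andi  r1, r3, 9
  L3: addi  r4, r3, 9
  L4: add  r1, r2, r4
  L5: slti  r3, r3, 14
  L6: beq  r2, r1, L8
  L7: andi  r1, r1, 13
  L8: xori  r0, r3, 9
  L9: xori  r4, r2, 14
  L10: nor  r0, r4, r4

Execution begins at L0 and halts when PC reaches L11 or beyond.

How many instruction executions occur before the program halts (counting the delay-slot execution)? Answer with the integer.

10

PC=0  nor  r1, r0, r0        | r0=0 r1=65535 r2=11 r3=12 r4=15
PC=1  bne  r0, r1, L4        | r0=0 r1=65535 r2=11 r3=12 r4=15  [TAKEN]
PC=2  andi  r1, r3, 9        | r0=0 r1=8 r2=11 r3=12 r4=15
PC=4  add  r1, r2, r4        | r0=0 r1=26 r2=11 r3=12 r4=15
PC=5  slti  r3, r3, 14       | r0=0 r1=26 r2=11 r3=1 r4=15
PC=6  beq  r2, r1, L8        | r0=0 r1=26 r2=11 r3=1 r4=15  [not taken]
PC=7  andi  r1, r1, 13       | r0=0 r1=8 r2=11 r3=1 r4=15
PC=8  xori  r0, r3, 9        | r0=0 r1=8 r2=11 r3=1 r4=15
PC=9  xori  r4, r2, 14       | r0=0 r1=8 r2=11 r3=1 r4=5
PC=10 nor  r0, r4, r4        | r0=0 r1=8 r2=11 r3=1 r4=5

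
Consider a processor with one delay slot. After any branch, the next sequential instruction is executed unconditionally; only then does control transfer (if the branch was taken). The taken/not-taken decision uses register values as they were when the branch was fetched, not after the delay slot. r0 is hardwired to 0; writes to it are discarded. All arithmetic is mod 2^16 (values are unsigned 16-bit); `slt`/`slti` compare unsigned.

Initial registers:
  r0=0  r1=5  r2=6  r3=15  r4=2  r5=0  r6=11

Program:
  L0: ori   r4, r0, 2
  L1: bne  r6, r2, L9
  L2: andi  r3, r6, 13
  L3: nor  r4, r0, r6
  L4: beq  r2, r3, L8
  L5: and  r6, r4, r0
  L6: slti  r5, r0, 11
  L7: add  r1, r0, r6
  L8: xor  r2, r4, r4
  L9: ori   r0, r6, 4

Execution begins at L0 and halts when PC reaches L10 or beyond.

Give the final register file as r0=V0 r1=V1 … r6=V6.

PC=0  ori   r4, r0, 2        | r0=0 r1=5 r2=6 r3=15 r4=2 r5=0 r6=11
PC=1  bne  r6, r2, L9        | r0=0 r1=5 r2=6 r3=15 r4=2 r5=0 r6=11  [TAKEN]
PC=2  andi  r3, r6, 13       | r0=0 r1=5 r2=6 r3=9 r4=2 r5=0 r6=11
PC=9  ori   r0, r6, 4        | r0=0 r1=5 r2=6 r3=9 r4=2 r5=0 r6=11

r0=0 r1=5 r2=6 r3=9 r4=2 r5=0 r6=11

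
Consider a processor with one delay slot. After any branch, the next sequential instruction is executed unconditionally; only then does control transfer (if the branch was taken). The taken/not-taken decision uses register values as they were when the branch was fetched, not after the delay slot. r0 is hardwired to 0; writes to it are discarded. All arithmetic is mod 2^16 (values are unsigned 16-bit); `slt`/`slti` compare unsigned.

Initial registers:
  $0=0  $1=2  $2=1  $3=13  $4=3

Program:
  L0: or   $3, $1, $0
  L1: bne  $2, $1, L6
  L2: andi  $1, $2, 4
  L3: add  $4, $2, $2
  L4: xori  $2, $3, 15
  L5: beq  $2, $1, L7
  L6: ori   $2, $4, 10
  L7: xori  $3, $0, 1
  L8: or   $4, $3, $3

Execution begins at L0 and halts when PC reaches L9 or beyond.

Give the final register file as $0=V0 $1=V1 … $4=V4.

[0] or   $3, $1, $0  →  {$0:0, $1:2, $2:1, $3:2, $4:3}
[1] bne  $2, $1, L6  →  {$0:0, $1:2, $2:1, $3:2, $4:3}  ⟨branch taken⟩
[2] andi  $1, $2, 4  →  {$0:0, $1:0, $2:1, $3:2, $4:3}
[6] ori   $2, $4, 10  →  {$0:0, $1:0, $2:11, $3:2, $4:3}
[7] xori  $3, $0, 1  →  {$0:0, $1:0, $2:11, $3:1, $4:3}
[8] or   $4, $3, $3  →  {$0:0, $1:0, $2:11, $3:1, $4:1}

$0=0 $1=0 $2=11 $3=1 $4=1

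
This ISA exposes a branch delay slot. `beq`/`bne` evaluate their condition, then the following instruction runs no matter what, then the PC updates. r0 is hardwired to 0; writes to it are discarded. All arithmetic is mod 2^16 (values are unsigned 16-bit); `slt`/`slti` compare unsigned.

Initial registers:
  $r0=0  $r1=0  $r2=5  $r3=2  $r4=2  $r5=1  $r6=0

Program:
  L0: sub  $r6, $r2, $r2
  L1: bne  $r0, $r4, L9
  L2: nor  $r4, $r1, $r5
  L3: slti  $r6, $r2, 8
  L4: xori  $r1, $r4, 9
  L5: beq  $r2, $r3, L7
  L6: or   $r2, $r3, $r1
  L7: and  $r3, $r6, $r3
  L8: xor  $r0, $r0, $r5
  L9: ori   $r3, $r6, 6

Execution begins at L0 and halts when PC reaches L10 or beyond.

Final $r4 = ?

[0] sub  $r6, $r2, $r2  →  {$r0:0, $r1:0, $r2:5, $r3:2, $r4:2, $r5:1, $r6:0}
[1] bne  $r0, $r4, L9  →  {$r0:0, $r1:0, $r2:5, $r3:2, $r4:2, $r5:1, $r6:0}  ⟨branch taken⟩
[2] nor  $r4, $r1, $r5  →  {$r0:0, $r1:0, $r2:5, $r3:2, $r4:65534, $r5:1, $r6:0}
[9] ori   $r3, $r6, 6  →  {$r0:0, $r1:0, $r2:5, $r3:6, $r4:65534, $r5:1, $r6:0}

65534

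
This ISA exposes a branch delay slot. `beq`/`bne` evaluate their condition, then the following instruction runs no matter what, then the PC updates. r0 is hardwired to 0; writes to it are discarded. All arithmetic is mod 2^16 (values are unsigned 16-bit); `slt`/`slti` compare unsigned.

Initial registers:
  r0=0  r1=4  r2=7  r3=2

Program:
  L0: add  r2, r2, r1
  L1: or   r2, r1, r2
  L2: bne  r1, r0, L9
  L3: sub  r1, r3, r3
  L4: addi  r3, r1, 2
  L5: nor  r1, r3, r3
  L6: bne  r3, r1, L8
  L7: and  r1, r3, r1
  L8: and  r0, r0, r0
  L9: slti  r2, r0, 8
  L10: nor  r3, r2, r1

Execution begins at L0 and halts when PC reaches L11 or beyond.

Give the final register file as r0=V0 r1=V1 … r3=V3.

[0] add  r2, r2, r1  →  {r0:0, r1:4, r2:11, r3:2}
[1] or   r2, r1, r2  →  {r0:0, r1:4, r2:15, r3:2}
[2] bne  r1, r0, L9  →  {r0:0, r1:4, r2:15, r3:2}  ⟨branch taken⟩
[3] sub  r1, r3, r3  →  {r0:0, r1:0, r2:15, r3:2}
[9] slti  r2, r0, 8  →  {r0:0, r1:0, r2:1, r3:2}
[10] nor  r3, r2, r1  →  {r0:0, r1:0, r2:1, r3:65534}

r0=0 r1=0 r2=1 r3=65534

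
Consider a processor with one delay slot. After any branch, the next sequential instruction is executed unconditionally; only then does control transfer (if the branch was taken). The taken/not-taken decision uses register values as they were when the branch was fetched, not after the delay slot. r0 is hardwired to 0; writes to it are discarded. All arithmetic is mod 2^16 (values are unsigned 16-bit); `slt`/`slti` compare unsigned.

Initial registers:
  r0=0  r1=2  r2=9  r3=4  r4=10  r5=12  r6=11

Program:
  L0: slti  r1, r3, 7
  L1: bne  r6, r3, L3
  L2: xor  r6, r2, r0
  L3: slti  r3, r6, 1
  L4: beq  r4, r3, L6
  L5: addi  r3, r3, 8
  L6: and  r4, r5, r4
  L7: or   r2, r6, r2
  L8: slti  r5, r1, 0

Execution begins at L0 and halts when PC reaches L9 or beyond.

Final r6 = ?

  step pc=0: slti  r1, r3, 7  regs=(0,1,9,4,10,12,11)
  step pc=1: bne  r6, r3, L3  cond=T  regs=(0,1,9,4,10,12,11)
  step pc=2: xor  r6, r2, r0  regs=(0,1,9,4,10,12,9)
  step pc=3: slti  r3, r6, 1  regs=(0,1,9,0,10,12,9)
  step pc=4: beq  r4, r3, L6  cond=F  regs=(0,1,9,0,10,12,9)
  step pc=5: addi  r3, r3, 8  regs=(0,1,9,8,10,12,9)
  step pc=6: and  r4, r5, r4  regs=(0,1,9,8,8,12,9)
  step pc=7: or   r2, r6, r2  regs=(0,1,9,8,8,12,9)
  step pc=8: slti  r5, r1, 0  regs=(0,1,9,8,8,0,9)

9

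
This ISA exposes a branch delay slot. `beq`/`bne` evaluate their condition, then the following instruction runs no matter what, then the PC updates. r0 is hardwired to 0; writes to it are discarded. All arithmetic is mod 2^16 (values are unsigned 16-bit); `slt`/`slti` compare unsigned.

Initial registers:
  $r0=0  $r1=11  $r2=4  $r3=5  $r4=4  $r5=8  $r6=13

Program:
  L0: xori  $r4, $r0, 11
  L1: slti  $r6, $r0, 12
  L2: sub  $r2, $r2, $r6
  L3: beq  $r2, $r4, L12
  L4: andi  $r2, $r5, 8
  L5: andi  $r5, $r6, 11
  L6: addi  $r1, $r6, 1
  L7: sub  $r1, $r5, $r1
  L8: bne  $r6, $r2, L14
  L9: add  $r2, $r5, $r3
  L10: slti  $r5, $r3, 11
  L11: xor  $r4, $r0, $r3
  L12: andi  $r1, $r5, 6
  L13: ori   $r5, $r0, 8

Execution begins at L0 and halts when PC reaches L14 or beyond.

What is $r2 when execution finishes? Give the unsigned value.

PC=0  xori  $r4, $r0, 11     | $r0=0 $r1=11 $r2=4 $r3=5 $r4=11 $r5=8 $r6=13
PC=1  slti  $r6, $r0, 12     | $r0=0 $r1=11 $r2=4 $r3=5 $r4=11 $r5=8 $r6=1
PC=2  sub  $r2, $r2, $r6     | $r0=0 $r1=11 $r2=3 $r3=5 $r4=11 $r5=8 $r6=1
PC=3  beq  $r2, $r4, L12     | $r0=0 $r1=11 $r2=3 $r3=5 $r4=11 $r5=8 $r6=1  [not taken]
PC=4  andi  $r2, $r5, 8      | $r0=0 $r1=11 $r2=8 $r3=5 $r4=11 $r5=8 $r6=1
PC=5  andi  $r5, $r6, 11     | $r0=0 $r1=11 $r2=8 $r3=5 $r4=11 $r5=1 $r6=1
PC=6  addi  $r1, $r6, 1      | $r0=0 $r1=2 $r2=8 $r3=5 $r4=11 $r5=1 $r6=1
PC=7  sub  $r1, $r5, $r1     | $r0=0 $r1=65535 $r2=8 $r3=5 $r4=11 $r5=1 $r6=1
PC=8  bne  $r6, $r2, L14     | $r0=0 $r1=65535 $r2=8 $r3=5 $r4=11 $r5=1 $r6=1  [TAKEN]
PC=9  add  $r2, $r5, $r3     | $r0=0 $r1=65535 $r2=6 $r3=5 $r4=11 $r5=1 $r6=1

6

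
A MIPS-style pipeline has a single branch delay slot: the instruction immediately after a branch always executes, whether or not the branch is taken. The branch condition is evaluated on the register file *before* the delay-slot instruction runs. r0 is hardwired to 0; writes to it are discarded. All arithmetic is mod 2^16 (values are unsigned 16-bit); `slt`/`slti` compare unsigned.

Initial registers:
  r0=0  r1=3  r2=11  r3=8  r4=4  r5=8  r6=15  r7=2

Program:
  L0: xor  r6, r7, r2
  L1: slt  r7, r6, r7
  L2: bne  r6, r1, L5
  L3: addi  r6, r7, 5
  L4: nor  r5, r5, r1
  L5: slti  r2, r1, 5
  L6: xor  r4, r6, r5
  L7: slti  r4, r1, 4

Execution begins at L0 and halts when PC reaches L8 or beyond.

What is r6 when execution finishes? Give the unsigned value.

5

  step pc=0: xor  r6, r7, r2  regs=(0,3,11,8,4,8,9,2)
  step pc=1: slt  r7, r6, r7  regs=(0,3,11,8,4,8,9,0)
  step pc=2: bne  r6, r1, L5  cond=T  regs=(0,3,11,8,4,8,9,0)
  step pc=3: addi  r6, r7, 5  regs=(0,3,11,8,4,8,5,0)
  step pc=5: slti  r2, r1, 5  regs=(0,3,1,8,4,8,5,0)
  step pc=6: xor  r4, r6, r5  regs=(0,3,1,8,13,8,5,0)
  step pc=7: slti  r4, r1, 4  regs=(0,3,1,8,1,8,5,0)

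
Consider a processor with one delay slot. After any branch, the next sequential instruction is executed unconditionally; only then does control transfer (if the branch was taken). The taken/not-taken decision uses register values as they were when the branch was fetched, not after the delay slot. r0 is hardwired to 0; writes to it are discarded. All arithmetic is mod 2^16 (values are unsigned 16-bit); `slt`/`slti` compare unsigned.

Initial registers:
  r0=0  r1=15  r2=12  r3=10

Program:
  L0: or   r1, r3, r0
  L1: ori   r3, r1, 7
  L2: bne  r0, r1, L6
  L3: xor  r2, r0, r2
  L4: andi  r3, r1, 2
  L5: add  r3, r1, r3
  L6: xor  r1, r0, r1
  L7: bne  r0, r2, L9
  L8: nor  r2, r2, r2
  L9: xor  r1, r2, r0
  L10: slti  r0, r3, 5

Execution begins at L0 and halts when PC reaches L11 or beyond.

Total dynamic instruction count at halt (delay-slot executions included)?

[0] or   r1, r3, r0  →  {r0:0, r1:10, r2:12, r3:10}
[1] ori   r3, r1, 7  →  {r0:0, r1:10, r2:12, r3:15}
[2] bne  r0, r1, L6  →  {r0:0, r1:10, r2:12, r3:15}  ⟨branch taken⟩
[3] xor  r2, r0, r2  →  {r0:0, r1:10, r2:12, r3:15}
[6] xor  r1, r0, r1  →  {r0:0, r1:10, r2:12, r3:15}
[7] bne  r0, r2, L9  →  {r0:0, r1:10, r2:12, r3:15}  ⟨branch taken⟩
[8] nor  r2, r2, r2  →  {r0:0, r1:10, r2:65523, r3:15}
[9] xor  r1, r2, r0  →  {r0:0, r1:65523, r2:65523, r3:15}
[10] slti  r0, r3, 5  →  {r0:0, r1:65523, r2:65523, r3:15}

9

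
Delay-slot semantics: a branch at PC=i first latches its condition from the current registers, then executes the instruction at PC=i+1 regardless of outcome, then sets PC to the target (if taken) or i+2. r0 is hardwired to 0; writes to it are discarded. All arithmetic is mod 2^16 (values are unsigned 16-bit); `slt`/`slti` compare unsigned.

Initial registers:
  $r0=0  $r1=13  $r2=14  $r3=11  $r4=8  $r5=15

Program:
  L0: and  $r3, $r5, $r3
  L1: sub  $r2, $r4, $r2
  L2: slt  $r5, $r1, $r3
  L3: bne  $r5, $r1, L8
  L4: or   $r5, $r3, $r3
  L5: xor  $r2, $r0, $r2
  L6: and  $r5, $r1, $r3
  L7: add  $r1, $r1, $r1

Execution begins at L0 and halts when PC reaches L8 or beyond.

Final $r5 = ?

11

[0] and  $r3, $r5, $r3  →  {$r0:0, $r1:13, $r2:14, $r3:11, $r4:8, $r5:15}
[1] sub  $r2, $r4, $r2  →  {$r0:0, $r1:13, $r2:65530, $r3:11, $r4:8, $r5:15}
[2] slt  $r5, $r1, $r3  →  {$r0:0, $r1:13, $r2:65530, $r3:11, $r4:8, $r5:0}
[3] bne  $r5, $r1, L8  →  {$r0:0, $r1:13, $r2:65530, $r3:11, $r4:8, $r5:0}  ⟨branch taken⟩
[4] or   $r5, $r3, $r3  →  {$r0:0, $r1:13, $r2:65530, $r3:11, $r4:8, $r5:11}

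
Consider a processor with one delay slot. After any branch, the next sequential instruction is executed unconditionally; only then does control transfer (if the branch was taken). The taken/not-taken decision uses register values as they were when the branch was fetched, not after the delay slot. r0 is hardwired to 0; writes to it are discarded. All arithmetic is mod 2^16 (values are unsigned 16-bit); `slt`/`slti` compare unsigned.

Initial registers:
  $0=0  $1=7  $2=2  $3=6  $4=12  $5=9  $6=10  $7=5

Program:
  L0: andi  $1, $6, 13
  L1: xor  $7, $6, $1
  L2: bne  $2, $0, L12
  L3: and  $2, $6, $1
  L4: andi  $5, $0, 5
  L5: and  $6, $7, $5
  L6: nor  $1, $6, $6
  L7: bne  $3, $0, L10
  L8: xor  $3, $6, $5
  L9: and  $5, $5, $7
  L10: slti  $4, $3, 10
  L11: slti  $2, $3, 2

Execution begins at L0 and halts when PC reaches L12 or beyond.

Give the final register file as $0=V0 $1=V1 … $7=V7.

#0 andi  $1, $6, 13 ; 0/8/2/6/12/9/10/5
#1 xor  $7, $6, $1 ; 0/8/2/6/12/9/10/2
#2 bne  $2, $0, L12 ; 0/8/2/6/12/9/10/2 ; →target
#3 and  $2, $6, $1 ; 0/8/8/6/12/9/10/2

$0=0 $1=8 $2=8 $3=6 $4=12 $5=9 $6=10 $7=2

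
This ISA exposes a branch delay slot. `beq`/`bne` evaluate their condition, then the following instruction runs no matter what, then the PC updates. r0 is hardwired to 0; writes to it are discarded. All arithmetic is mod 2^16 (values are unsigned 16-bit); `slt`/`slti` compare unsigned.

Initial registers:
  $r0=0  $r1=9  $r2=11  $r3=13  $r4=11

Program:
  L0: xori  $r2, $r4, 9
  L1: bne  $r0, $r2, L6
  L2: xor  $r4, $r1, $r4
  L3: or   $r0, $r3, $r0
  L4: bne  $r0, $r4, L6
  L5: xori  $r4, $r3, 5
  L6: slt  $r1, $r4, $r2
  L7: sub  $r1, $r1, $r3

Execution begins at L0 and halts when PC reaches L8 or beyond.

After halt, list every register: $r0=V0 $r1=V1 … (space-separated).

PC=0  xori  $r2, $r4, 9      | $r0=0 $r1=9 $r2=2 $r3=13 $r4=11
PC=1  bne  $r0, $r2, L6      | $r0=0 $r1=9 $r2=2 $r3=13 $r4=11  [TAKEN]
PC=2  xor  $r4, $r1, $r4     | $r0=0 $r1=9 $r2=2 $r3=13 $r4=2
PC=6  slt  $r1, $r4, $r2     | $r0=0 $r1=0 $r2=2 $r3=13 $r4=2
PC=7  sub  $r1, $r1, $r3     | $r0=0 $r1=65523 $r2=2 $r3=13 $r4=2

$r0=0 $r1=65523 $r2=2 $r3=13 $r4=2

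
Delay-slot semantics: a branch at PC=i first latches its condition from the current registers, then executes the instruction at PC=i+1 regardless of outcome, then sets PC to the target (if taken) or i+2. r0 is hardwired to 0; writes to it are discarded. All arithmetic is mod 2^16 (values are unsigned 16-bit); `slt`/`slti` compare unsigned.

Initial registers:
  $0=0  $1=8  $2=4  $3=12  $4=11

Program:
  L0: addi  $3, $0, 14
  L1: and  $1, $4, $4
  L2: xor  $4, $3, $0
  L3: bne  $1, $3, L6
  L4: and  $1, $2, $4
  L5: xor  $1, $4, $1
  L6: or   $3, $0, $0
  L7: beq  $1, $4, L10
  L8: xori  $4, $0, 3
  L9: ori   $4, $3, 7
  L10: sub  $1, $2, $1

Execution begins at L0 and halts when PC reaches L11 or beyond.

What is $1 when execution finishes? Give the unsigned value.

0

[0] addi  $3, $0, 14  →  {$0:0, $1:8, $2:4, $3:14, $4:11}
[1] and  $1, $4, $4  →  {$0:0, $1:11, $2:4, $3:14, $4:11}
[2] xor  $4, $3, $0  →  {$0:0, $1:11, $2:4, $3:14, $4:14}
[3] bne  $1, $3, L6  →  {$0:0, $1:11, $2:4, $3:14, $4:14}  ⟨branch taken⟩
[4] and  $1, $2, $4  →  {$0:0, $1:4, $2:4, $3:14, $4:14}
[6] or   $3, $0, $0  →  {$0:0, $1:4, $2:4, $3:0, $4:14}
[7] beq  $1, $4, L10  →  {$0:0, $1:4, $2:4, $3:0, $4:14}  ⟨branch fallthrough⟩
[8] xori  $4, $0, 3  →  {$0:0, $1:4, $2:4, $3:0, $4:3}
[9] ori   $4, $3, 7  →  {$0:0, $1:4, $2:4, $3:0, $4:7}
[10] sub  $1, $2, $1  →  {$0:0, $1:0, $2:4, $3:0, $4:7}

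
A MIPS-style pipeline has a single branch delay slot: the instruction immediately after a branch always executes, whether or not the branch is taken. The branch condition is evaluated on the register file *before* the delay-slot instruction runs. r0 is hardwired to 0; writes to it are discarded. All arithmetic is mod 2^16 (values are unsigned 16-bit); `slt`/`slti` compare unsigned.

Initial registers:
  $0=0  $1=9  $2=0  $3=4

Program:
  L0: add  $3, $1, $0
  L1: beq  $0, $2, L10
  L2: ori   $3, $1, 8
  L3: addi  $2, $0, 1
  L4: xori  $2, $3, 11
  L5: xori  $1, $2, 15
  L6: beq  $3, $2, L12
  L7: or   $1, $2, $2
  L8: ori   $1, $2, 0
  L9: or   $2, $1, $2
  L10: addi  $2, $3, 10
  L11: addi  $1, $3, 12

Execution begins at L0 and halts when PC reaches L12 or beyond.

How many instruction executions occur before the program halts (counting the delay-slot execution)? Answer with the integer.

  step pc=0: add  $3, $1, $0  regs=(0,9,0,9)
  step pc=1: beq  $0, $2, L10  cond=T  regs=(0,9,0,9)
  step pc=2: ori   $3, $1, 8  regs=(0,9,0,9)
  step pc=10: addi  $2, $3, 10  regs=(0,9,19,9)
  step pc=11: addi  $1, $3, 12  regs=(0,21,19,9)

5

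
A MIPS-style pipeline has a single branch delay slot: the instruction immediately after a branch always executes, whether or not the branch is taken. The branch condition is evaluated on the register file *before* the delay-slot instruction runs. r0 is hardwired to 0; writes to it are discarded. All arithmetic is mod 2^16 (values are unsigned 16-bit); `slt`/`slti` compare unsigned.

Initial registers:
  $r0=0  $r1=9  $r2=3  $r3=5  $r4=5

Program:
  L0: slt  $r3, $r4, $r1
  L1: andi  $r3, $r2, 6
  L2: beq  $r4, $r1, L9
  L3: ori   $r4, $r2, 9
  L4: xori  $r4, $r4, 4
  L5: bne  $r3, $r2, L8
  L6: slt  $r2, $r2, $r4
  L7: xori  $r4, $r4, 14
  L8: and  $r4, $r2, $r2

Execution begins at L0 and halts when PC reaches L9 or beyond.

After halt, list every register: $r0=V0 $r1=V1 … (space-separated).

$r0=0 $r1=9 $r2=1 $r3=2 $r4=1

PC=0  slt  $r3, $r4, $r1     | $r0=0 $r1=9 $r2=3 $r3=1 $r4=5
PC=1  andi  $r3, $r2, 6      | $r0=0 $r1=9 $r2=3 $r3=2 $r4=5
PC=2  beq  $r4, $r1, L9      | $r0=0 $r1=9 $r2=3 $r3=2 $r4=5  [not taken]
PC=3  ori   $r4, $r2, 9      | $r0=0 $r1=9 $r2=3 $r3=2 $r4=11
PC=4  xori  $r4, $r4, 4      | $r0=0 $r1=9 $r2=3 $r3=2 $r4=15
PC=5  bne  $r3, $r2, L8      | $r0=0 $r1=9 $r2=3 $r3=2 $r4=15  [TAKEN]
PC=6  slt  $r2, $r2, $r4     | $r0=0 $r1=9 $r2=1 $r3=2 $r4=15
PC=8  and  $r4, $r2, $r2     | $r0=0 $r1=9 $r2=1 $r3=2 $r4=1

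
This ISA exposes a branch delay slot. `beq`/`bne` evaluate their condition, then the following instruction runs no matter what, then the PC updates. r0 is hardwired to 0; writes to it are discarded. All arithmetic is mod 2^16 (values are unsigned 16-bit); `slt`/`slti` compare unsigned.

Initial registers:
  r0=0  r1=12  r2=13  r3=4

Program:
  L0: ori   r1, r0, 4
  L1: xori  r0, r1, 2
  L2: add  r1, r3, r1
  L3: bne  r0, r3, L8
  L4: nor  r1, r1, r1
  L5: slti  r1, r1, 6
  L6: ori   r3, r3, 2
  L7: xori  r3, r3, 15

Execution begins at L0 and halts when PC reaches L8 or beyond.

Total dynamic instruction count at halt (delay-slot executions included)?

5

[0] ori   r1, r0, 4  →  {r0:0, r1:4, r2:13, r3:4}
[1] xori  r0, r1, 2  →  {r0:0, r1:4, r2:13, r3:4}
[2] add  r1, r3, r1  →  {r0:0, r1:8, r2:13, r3:4}
[3] bne  r0, r3, L8  →  {r0:0, r1:8, r2:13, r3:4}  ⟨branch taken⟩
[4] nor  r1, r1, r1  →  {r0:0, r1:65527, r2:13, r3:4}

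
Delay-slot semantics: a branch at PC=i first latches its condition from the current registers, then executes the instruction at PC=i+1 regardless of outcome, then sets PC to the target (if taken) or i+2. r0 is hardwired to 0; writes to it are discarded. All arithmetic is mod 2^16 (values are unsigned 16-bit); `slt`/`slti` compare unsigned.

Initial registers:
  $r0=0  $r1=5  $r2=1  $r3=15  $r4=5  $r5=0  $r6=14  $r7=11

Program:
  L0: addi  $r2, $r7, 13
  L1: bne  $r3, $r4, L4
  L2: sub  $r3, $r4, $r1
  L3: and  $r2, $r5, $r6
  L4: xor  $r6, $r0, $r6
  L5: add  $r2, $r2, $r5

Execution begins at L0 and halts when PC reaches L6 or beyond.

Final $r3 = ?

0

  step pc=0: addi  $r2, $r7, 13  regs=(0,5,24,15,5,0,14,11)
  step pc=1: bne  $r3, $r4, L4  cond=T  regs=(0,5,24,15,5,0,14,11)
  step pc=2: sub  $r3, $r4, $r1  regs=(0,5,24,0,5,0,14,11)
  step pc=4: xor  $r6, $r0, $r6  regs=(0,5,24,0,5,0,14,11)
  step pc=5: add  $r2, $r2, $r5  regs=(0,5,24,0,5,0,14,11)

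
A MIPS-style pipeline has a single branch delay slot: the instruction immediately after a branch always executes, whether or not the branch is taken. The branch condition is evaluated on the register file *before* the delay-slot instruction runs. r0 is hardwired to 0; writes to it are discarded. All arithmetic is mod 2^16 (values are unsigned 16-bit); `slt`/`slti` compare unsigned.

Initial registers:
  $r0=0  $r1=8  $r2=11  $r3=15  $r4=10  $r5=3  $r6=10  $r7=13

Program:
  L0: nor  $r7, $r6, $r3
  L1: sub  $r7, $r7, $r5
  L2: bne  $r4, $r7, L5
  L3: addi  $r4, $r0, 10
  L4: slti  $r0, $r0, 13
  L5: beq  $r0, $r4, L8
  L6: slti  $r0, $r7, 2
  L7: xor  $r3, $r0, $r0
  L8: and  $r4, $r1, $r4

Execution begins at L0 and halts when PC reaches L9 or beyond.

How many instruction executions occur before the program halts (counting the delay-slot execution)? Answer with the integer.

[0] nor  $r7, $r6, $r3  →  {$r0:0, $r1:8, $r2:11, $r3:15, $r4:10, $r5:3, $r6:10, $r7:65520}
[1] sub  $r7, $r7, $r5  →  {$r0:0, $r1:8, $r2:11, $r3:15, $r4:10, $r5:3, $r6:10, $r7:65517}
[2] bne  $r4, $r7, L5  →  {$r0:0, $r1:8, $r2:11, $r3:15, $r4:10, $r5:3, $r6:10, $r7:65517}  ⟨branch taken⟩
[3] addi  $r4, $r0, 10  →  {$r0:0, $r1:8, $r2:11, $r3:15, $r4:10, $r5:3, $r6:10, $r7:65517}
[5] beq  $r0, $r4, L8  →  {$r0:0, $r1:8, $r2:11, $r3:15, $r4:10, $r5:3, $r6:10, $r7:65517}  ⟨branch fallthrough⟩
[6] slti  $r0, $r7, 2  →  {$r0:0, $r1:8, $r2:11, $r3:15, $r4:10, $r5:3, $r6:10, $r7:65517}
[7] xor  $r3, $r0, $r0  →  {$r0:0, $r1:8, $r2:11, $r3:0, $r4:10, $r5:3, $r6:10, $r7:65517}
[8] and  $r4, $r1, $r4  →  {$r0:0, $r1:8, $r2:11, $r3:0, $r4:8, $r5:3, $r6:10, $r7:65517}

8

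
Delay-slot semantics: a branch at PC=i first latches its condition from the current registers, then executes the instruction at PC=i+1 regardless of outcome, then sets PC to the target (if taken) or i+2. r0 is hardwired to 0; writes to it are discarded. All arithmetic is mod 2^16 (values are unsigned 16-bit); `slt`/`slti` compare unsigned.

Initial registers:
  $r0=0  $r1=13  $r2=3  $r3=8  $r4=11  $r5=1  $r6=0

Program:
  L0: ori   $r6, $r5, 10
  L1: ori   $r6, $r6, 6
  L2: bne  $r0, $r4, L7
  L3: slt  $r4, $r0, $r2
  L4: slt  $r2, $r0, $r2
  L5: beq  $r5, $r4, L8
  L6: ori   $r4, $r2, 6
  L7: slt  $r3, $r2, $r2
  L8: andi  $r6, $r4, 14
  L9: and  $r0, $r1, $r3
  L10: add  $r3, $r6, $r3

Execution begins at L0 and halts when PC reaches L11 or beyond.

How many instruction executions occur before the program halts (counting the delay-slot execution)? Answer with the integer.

8

PC=0  ori   $r6, $r5, 10     | $r0=0 $r1=13 $r2=3 $r3=8 $r4=11 $r5=1 $r6=11
PC=1  ori   $r6, $r6, 6      | $r0=0 $r1=13 $r2=3 $r3=8 $r4=11 $r5=1 $r6=15
PC=2  bne  $r0, $r4, L7      | $r0=0 $r1=13 $r2=3 $r3=8 $r4=11 $r5=1 $r6=15  [TAKEN]
PC=3  slt  $r4, $r0, $r2     | $r0=0 $r1=13 $r2=3 $r3=8 $r4=1 $r5=1 $r6=15
PC=7  slt  $r3, $r2, $r2     | $r0=0 $r1=13 $r2=3 $r3=0 $r4=1 $r5=1 $r6=15
PC=8  andi  $r6, $r4, 14     | $r0=0 $r1=13 $r2=3 $r3=0 $r4=1 $r5=1 $r6=0
PC=9  and  $r0, $r1, $r3     | $r0=0 $r1=13 $r2=3 $r3=0 $r4=1 $r5=1 $r6=0
PC=10 add  $r3, $r6, $r3     | $r0=0 $r1=13 $r2=3 $r3=0 $r4=1 $r5=1 $r6=0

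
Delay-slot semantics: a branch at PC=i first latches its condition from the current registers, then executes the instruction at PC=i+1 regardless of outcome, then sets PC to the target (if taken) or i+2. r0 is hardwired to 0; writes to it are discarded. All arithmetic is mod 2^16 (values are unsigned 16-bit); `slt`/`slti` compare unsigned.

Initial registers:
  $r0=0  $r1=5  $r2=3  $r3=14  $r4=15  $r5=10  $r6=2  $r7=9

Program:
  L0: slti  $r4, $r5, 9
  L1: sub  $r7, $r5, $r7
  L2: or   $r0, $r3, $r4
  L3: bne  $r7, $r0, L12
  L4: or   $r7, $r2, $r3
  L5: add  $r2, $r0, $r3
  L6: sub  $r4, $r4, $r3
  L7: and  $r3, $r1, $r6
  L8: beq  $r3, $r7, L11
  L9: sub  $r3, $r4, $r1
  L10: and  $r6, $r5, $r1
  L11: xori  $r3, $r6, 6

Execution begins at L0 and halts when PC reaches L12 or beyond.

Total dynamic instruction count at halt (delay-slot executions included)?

5

PC=0  slti  $r4, $r5, 9      | $r0=0 $r1=5 $r2=3 $r3=14 $r4=0 $r5=10 $r6=2 $r7=9
PC=1  sub  $r7, $r5, $r7     | $r0=0 $r1=5 $r2=3 $r3=14 $r4=0 $r5=10 $r6=2 $r7=1
PC=2  or   $r0, $r3, $r4     | $r0=0 $r1=5 $r2=3 $r3=14 $r4=0 $r5=10 $r6=2 $r7=1
PC=3  bne  $r7, $r0, L12     | $r0=0 $r1=5 $r2=3 $r3=14 $r4=0 $r5=10 $r6=2 $r7=1  [TAKEN]
PC=4  or   $r7, $r2, $r3     | $r0=0 $r1=5 $r2=3 $r3=14 $r4=0 $r5=10 $r6=2 $r7=15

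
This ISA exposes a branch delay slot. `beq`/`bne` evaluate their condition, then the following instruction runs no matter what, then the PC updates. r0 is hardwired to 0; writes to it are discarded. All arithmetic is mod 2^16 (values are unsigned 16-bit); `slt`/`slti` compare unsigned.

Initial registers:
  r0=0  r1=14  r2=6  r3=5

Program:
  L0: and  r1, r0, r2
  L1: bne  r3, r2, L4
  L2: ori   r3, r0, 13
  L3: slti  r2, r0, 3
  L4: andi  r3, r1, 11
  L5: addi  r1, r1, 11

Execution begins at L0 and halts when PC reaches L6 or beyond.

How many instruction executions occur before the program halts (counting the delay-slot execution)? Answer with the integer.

5

#0 and  r1, r0, r2 ; 0/0/6/5
#1 bne  r3, r2, L4 ; 0/0/6/5 ; →target
#2 ori   r3, r0, 13 ; 0/0/6/13
#4 andi  r3, r1, 11 ; 0/0/6/0
#5 addi  r1, r1, 11 ; 0/11/6/0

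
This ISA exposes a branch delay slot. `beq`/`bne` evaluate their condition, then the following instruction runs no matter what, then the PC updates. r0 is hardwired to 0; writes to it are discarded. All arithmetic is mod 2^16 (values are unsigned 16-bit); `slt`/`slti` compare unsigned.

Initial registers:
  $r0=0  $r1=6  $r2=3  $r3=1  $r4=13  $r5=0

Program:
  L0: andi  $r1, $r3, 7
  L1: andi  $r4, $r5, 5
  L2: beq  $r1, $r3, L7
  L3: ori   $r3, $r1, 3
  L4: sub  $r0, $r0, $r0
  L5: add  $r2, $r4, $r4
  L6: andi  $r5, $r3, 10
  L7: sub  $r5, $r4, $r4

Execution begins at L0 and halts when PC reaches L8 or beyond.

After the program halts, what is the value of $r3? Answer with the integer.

3

[0] andi  $r1, $r3, 7  →  {$r0:0, $r1:1, $r2:3, $r3:1, $r4:13, $r5:0}
[1] andi  $r4, $r5, 5  →  {$r0:0, $r1:1, $r2:3, $r3:1, $r4:0, $r5:0}
[2] beq  $r1, $r3, L7  →  {$r0:0, $r1:1, $r2:3, $r3:1, $r4:0, $r5:0}  ⟨branch taken⟩
[3] ori   $r3, $r1, 3  →  {$r0:0, $r1:1, $r2:3, $r3:3, $r4:0, $r5:0}
[7] sub  $r5, $r4, $r4  →  {$r0:0, $r1:1, $r2:3, $r3:3, $r4:0, $r5:0}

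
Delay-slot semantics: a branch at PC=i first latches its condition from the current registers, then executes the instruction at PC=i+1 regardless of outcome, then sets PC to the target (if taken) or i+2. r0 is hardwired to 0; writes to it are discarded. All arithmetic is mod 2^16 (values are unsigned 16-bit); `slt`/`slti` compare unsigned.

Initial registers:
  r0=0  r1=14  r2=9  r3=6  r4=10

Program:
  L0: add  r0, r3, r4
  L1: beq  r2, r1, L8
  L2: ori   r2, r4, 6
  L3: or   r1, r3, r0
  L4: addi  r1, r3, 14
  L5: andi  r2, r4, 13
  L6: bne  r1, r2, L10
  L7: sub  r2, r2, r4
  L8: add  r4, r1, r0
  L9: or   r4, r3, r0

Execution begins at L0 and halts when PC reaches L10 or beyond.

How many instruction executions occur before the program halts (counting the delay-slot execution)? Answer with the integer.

8

[0] add  r0, r3, r4  →  {r0:0, r1:14, r2:9, r3:6, r4:10}
[1] beq  r2, r1, L8  →  {r0:0, r1:14, r2:9, r3:6, r4:10}  ⟨branch fallthrough⟩
[2] ori   r2, r4, 6  →  {r0:0, r1:14, r2:14, r3:6, r4:10}
[3] or   r1, r3, r0  →  {r0:0, r1:6, r2:14, r3:6, r4:10}
[4] addi  r1, r3, 14  →  {r0:0, r1:20, r2:14, r3:6, r4:10}
[5] andi  r2, r4, 13  →  {r0:0, r1:20, r2:8, r3:6, r4:10}
[6] bne  r1, r2, L10  →  {r0:0, r1:20, r2:8, r3:6, r4:10}  ⟨branch taken⟩
[7] sub  r2, r2, r4  →  {r0:0, r1:20, r2:65534, r3:6, r4:10}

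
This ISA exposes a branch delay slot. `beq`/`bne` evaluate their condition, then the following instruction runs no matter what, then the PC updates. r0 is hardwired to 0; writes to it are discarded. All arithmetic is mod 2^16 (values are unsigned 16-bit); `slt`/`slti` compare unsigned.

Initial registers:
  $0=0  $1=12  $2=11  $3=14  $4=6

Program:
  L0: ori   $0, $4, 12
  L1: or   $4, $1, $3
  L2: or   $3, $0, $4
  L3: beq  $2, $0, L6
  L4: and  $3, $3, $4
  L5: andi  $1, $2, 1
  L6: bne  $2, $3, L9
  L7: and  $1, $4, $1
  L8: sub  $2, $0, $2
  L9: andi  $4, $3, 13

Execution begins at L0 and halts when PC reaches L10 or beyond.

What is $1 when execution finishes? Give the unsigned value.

[0] ori   $0, $4, 12  →  {$0:0, $1:12, $2:11, $3:14, $4:6}
[1] or   $4, $1, $3  →  {$0:0, $1:12, $2:11, $3:14, $4:14}
[2] or   $3, $0, $4  →  {$0:0, $1:12, $2:11, $3:14, $4:14}
[3] beq  $2, $0, L6  →  {$0:0, $1:12, $2:11, $3:14, $4:14}  ⟨branch fallthrough⟩
[4] and  $3, $3, $4  →  {$0:0, $1:12, $2:11, $3:14, $4:14}
[5] andi  $1, $2, 1  →  {$0:0, $1:1, $2:11, $3:14, $4:14}
[6] bne  $2, $3, L9  →  {$0:0, $1:1, $2:11, $3:14, $4:14}  ⟨branch taken⟩
[7] and  $1, $4, $1  →  {$0:0, $1:0, $2:11, $3:14, $4:14}
[9] andi  $4, $3, 13  →  {$0:0, $1:0, $2:11, $3:14, $4:12}

0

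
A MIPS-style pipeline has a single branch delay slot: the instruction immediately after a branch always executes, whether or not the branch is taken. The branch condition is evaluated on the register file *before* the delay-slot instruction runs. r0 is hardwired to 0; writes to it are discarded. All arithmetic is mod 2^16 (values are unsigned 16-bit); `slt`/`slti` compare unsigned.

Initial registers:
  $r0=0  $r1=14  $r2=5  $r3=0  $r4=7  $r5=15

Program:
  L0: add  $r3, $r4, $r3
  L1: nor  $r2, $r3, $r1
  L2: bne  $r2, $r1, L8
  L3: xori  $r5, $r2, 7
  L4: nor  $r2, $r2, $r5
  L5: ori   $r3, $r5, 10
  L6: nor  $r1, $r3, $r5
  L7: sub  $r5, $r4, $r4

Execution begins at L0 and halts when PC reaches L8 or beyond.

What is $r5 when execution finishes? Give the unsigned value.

[0] add  $r3, $r4, $r3  →  {$r0:0, $r1:14, $r2:5, $r3:7, $r4:7, $r5:15}
[1] nor  $r2, $r3, $r1  →  {$r0:0, $r1:14, $r2:65520, $r3:7, $r4:7, $r5:15}
[2] bne  $r2, $r1, L8  →  {$r0:0, $r1:14, $r2:65520, $r3:7, $r4:7, $r5:15}  ⟨branch taken⟩
[3] xori  $r5, $r2, 7  →  {$r0:0, $r1:14, $r2:65520, $r3:7, $r4:7, $r5:65527}

65527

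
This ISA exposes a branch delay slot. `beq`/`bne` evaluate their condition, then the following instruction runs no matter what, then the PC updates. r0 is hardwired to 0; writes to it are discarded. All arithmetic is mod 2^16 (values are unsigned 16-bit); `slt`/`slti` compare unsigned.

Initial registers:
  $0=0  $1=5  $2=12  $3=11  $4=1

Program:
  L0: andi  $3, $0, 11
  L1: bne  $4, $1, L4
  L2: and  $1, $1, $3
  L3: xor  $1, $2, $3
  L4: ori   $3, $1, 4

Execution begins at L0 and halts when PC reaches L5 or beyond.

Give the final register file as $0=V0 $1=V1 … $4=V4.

$0=0 $1=0 $2=12 $3=4 $4=1

PC=0  andi  $3, $0, 11       | $0=0 $1=5 $2=12 $3=0 $4=1
PC=1  bne  $4, $1, L4        | $0=0 $1=5 $2=12 $3=0 $4=1  [TAKEN]
PC=2  and  $1, $1, $3        | $0=0 $1=0 $2=12 $3=0 $4=1
PC=4  ori   $3, $1, 4        | $0=0 $1=0 $2=12 $3=4 $4=1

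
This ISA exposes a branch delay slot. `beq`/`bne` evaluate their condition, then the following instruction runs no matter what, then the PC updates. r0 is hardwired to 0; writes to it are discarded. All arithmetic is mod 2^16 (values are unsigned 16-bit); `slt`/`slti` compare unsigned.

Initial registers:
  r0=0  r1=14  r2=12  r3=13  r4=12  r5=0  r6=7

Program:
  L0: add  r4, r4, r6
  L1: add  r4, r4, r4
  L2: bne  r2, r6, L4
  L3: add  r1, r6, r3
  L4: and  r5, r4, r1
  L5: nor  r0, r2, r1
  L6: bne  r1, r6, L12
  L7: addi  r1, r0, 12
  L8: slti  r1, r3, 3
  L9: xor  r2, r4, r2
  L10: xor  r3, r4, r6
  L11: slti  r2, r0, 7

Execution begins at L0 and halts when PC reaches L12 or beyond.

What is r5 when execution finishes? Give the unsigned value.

#0 add  r4, r4, r6 ; 0/14/12/13/19/0/7
#1 add  r4, r4, r4 ; 0/14/12/13/38/0/7
#2 bne  r2, r6, L4 ; 0/14/12/13/38/0/7 ; →target
#3 add  r1, r6, r3 ; 0/20/12/13/38/0/7
#4 and  r5, r4, r1 ; 0/20/12/13/38/4/7
#5 nor  r0, r2, r1 ; 0/20/12/13/38/4/7
#6 bne  r1, r6, L12 ; 0/20/12/13/38/4/7 ; →target
#7 addi  r1, r0, 12 ; 0/12/12/13/38/4/7

4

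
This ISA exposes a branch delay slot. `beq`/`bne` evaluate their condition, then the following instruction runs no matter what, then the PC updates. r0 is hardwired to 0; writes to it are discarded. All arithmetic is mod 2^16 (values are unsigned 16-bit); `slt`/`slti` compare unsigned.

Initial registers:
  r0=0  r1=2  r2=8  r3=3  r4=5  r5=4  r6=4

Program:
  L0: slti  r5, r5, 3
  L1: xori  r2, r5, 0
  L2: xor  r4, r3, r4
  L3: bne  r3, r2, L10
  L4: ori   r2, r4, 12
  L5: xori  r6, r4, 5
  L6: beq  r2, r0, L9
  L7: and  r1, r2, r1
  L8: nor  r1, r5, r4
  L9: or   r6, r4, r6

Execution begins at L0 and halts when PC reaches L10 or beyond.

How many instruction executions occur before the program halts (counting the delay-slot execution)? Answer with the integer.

  step pc=0: slti  r5, r5, 3  regs=(0,2,8,3,5,0,4)
  step pc=1: xori  r2, r5, 0  regs=(0,2,0,3,5,0,4)
  step pc=2: xor  r4, r3, r4  regs=(0,2,0,3,6,0,4)
  step pc=3: bne  r3, r2, L10  cond=T  regs=(0,2,0,3,6,0,4)
  step pc=4: ori   r2, r4, 12  regs=(0,2,14,3,6,0,4)

5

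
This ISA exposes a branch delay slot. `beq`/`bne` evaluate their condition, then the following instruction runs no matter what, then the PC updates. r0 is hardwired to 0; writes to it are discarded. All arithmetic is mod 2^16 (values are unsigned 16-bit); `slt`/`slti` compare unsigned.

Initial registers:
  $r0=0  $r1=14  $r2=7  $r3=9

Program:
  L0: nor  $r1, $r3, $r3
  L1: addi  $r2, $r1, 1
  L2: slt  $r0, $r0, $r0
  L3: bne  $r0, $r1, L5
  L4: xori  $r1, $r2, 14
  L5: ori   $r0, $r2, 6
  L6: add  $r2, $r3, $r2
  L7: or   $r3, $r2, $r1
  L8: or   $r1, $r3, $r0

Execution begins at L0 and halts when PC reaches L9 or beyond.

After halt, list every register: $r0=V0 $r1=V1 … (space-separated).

$r0=0 $r1=65529 $r2=0 $r3=65529

PC=0  nor  $r1, $r3, $r3     | $r0=0 $r1=65526 $r2=7 $r3=9
PC=1  addi  $r2, $r1, 1      | $r0=0 $r1=65526 $r2=65527 $r3=9
PC=2  slt  $r0, $r0, $r0     | $r0=0 $r1=65526 $r2=65527 $r3=9
PC=3  bne  $r0, $r1, L5      | $r0=0 $r1=65526 $r2=65527 $r3=9  [TAKEN]
PC=4  xori  $r1, $r2, 14     | $r0=0 $r1=65529 $r2=65527 $r3=9
PC=5  ori   $r0, $r2, 6      | $r0=0 $r1=65529 $r2=65527 $r3=9
PC=6  add  $r2, $r3, $r2     | $r0=0 $r1=65529 $r2=0 $r3=9
PC=7  or   $r3, $r2, $r1     | $r0=0 $r1=65529 $r2=0 $r3=65529
PC=8  or   $r1, $r3, $r0     | $r0=0 $r1=65529 $r2=0 $r3=65529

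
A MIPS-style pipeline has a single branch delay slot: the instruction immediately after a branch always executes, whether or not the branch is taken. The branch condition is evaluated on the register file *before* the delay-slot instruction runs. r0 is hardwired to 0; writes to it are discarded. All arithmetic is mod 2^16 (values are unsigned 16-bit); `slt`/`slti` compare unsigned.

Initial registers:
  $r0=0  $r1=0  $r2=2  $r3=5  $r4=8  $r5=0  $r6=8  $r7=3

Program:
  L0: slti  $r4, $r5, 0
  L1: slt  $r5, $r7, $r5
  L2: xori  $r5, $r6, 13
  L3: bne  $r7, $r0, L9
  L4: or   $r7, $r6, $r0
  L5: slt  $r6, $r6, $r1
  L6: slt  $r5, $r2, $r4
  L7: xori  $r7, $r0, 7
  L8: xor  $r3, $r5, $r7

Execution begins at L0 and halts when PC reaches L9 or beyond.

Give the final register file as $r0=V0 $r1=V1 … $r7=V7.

$r0=0 $r1=0 $r2=2 $r3=5 $r4=0 $r5=5 $r6=8 $r7=8

#0 slti  $r4, $r5, 0 ; 0/0/2/5/0/0/8/3
#1 slt  $r5, $r7, $r5 ; 0/0/2/5/0/0/8/3
#2 xori  $r5, $r6, 13 ; 0/0/2/5/0/5/8/3
#3 bne  $r7, $r0, L9 ; 0/0/2/5/0/5/8/3 ; →target
#4 or   $r7, $r6, $r0 ; 0/0/2/5/0/5/8/8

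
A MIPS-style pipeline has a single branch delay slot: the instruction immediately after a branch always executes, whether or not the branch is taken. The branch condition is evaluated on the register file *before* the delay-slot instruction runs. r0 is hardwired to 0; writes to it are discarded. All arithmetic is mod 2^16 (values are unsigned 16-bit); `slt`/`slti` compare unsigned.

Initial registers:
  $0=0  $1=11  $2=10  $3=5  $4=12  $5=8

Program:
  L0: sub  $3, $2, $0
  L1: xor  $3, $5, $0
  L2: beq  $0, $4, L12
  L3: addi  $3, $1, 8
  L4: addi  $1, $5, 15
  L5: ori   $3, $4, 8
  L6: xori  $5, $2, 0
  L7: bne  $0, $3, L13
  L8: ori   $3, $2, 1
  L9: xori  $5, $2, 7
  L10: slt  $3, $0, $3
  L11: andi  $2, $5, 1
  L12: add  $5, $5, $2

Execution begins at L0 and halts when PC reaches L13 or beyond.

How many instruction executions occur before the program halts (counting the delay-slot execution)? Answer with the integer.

9

  step pc=0: sub  $3, $2, $0  regs=(0,11,10,10,12,8)
  step pc=1: xor  $3, $5, $0  regs=(0,11,10,8,12,8)
  step pc=2: beq  $0, $4, L12  cond=F  regs=(0,11,10,8,12,8)
  step pc=3: addi  $3, $1, 8  regs=(0,11,10,19,12,8)
  step pc=4: addi  $1, $5, 15  regs=(0,23,10,19,12,8)
  step pc=5: ori   $3, $4, 8  regs=(0,23,10,12,12,8)
  step pc=6: xori  $5, $2, 0  regs=(0,23,10,12,12,10)
  step pc=7: bne  $0, $3, L13  cond=T  regs=(0,23,10,12,12,10)
  step pc=8: ori   $3, $2, 1  regs=(0,23,10,11,12,10)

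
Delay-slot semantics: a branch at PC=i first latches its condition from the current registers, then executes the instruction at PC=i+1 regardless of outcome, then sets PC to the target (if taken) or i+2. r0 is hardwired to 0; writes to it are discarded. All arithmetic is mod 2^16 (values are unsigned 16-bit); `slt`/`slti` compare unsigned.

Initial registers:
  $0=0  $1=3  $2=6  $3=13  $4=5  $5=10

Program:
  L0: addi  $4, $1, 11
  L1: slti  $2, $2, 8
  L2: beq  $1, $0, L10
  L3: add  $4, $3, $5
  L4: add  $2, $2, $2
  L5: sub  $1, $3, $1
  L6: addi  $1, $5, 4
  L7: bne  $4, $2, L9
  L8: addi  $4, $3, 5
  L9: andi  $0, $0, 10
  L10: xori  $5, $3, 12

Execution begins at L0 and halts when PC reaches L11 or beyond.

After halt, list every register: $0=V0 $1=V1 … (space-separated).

  step pc=0: addi  $4, $1, 11  regs=(0,3,6,13,14,10)
  step pc=1: slti  $2, $2, 8  regs=(0,3,1,13,14,10)
  step pc=2: beq  $1, $0, L10  cond=F  regs=(0,3,1,13,14,10)
  step pc=3: add  $4, $3, $5  regs=(0,3,1,13,23,10)
  step pc=4: add  $2, $2, $2  regs=(0,3,2,13,23,10)
  step pc=5: sub  $1, $3, $1  regs=(0,10,2,13,23,10)
  step pc=6: addi  $1, $5, 4  regs=(0,14,2,13,23,10)
  step pc=7: bne  $4, $2, L9  cond=T  regs=(0,14,2,13,23,10)
  step pc=8: addi  $4, $3, 5  regs=(0,14,2,13,18,10)
  step pc=9: andi  $0, $0, 10  regs=(0,14,2,13,18,10)
  step pc=10: xori  $5, $3, 12  regs=(0,14,2,13,18,1)

$0=0 $1=14 $2=2 $3=13 $4=18 $5=1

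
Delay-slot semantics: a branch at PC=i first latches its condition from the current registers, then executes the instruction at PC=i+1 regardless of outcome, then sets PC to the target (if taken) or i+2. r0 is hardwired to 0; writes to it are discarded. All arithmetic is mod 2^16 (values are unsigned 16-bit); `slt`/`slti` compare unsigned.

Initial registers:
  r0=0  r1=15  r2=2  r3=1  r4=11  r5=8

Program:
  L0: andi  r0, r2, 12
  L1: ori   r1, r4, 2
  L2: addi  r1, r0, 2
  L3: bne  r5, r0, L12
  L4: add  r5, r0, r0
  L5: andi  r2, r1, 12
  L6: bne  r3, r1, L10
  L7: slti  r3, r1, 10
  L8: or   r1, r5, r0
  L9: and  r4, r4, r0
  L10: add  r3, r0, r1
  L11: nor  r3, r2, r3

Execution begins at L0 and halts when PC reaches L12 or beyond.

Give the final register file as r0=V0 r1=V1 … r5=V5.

[0] andi  r0, r2, 12  →  {r0:0, r1:15, r2:2, r3:1, r4:11, r5:8}
[1] ori   r1, r4, 2  →  {r0:0, r1:11, r2:2, r3:1, r4:11, r5:8}
[2] addi  r1, r0, 2  →  {r0:0, r1:2, r2:2, r3:1, r4:11, r5:8}
[3] bne  r5, r0, L12  →  {r0:0, r1:2, r2:2, r3:1, r4:11, r5:8}  ⟨branch taken⟩
[4] add  r5, r0, r0  →  {r0:0, r1:2, r2:2, r3:1, r4:11, r5:0}

r0=0 r1=2 r2=2 r3=1 r4=11 r5=0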